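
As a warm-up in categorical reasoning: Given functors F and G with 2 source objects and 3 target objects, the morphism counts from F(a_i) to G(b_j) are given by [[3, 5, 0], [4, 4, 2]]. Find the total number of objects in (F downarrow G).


Objects of (F downarrow G) are triples (a, b, h: F(a)->G(b)).
The count equals the sum of all entries in the hom-matrix.
sum(row 0) = 8
sum(row 1) = 10
Grand total = 18

18


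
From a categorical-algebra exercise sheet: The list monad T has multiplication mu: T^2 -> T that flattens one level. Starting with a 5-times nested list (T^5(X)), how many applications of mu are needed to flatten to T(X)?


Each application of mu: T^2 -> T removes one layer of nesting.
Starting at depth 5 (i.e., T^5(X)), we need to reach T(X).
Number of mu applications = 5 - 1 = 4

4


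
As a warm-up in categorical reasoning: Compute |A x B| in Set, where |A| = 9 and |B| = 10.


In Set, the product A x B is the Cartesian product.
By the universal property, |A x B| = |A| * |B|.
|A x B| = 9 * 10 = 90

90


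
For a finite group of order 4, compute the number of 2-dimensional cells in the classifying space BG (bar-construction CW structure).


In the bar-construction CW model of BG, the n-cells are indexed by
n-tuples [g_1|...|g_n] of non-identity elements of G (degenerate
simplices with some g_i = e do not contribute cells), so there are
(|G| - 1)^n n-cells.
For dim = 2 with |G| = 4:
cells = (4 - 1)^2 = 3^2 = 9

9


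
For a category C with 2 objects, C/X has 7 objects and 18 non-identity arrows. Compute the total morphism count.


In the slice category C/X, objects are morphisms to X.
Identity morphisms: 7 (one per object of C/X).
Non-identity morphisms: 18.
Total = 7 + 18 = 25

25


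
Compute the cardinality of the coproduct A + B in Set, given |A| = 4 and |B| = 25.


In Set, the coproduct A + B is the disjoint union.
|A + B| = |A| + |B| = 4 + 25 = 29

29


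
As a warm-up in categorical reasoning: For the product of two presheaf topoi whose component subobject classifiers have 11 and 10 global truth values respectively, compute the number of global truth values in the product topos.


In a product of presheaf topoi E_1 x E_2, the subobject classifier
is Omega = Omega_1 x Omega_2 (componentwise), so
|Omega(top)| = |Omega_1(top_1)| * |Omega_2(top_2)|.
= 11 * 10 = 110.

110


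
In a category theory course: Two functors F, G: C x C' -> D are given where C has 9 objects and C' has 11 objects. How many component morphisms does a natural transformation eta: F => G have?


A natural transformation eta: F => G assigns one component morphism per
object of the domain category.
The domain is the product category C x C', so
|Ob(C x C')| = |Ob(C)| * |Ob(C')| = 9 * 11 = 99.
Therefore eta has 99 component morphisms.

99


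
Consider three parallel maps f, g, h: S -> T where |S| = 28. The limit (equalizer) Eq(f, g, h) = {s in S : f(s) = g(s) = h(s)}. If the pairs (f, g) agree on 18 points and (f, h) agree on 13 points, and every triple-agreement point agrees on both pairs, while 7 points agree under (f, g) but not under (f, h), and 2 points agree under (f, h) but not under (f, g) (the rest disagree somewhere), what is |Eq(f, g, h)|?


Eq(f, g, h) is the triple-agreement set: points in S where all three
maps take the same value. Using inclusion-exclusion on the pairwise data:
Pair (f, g) agrees on 18 points; pair (f, h) on 13 points.
Points agreeing under (f, g) but not (f, h) = 7; under (f, h) but not (f, g) = 2.
Triple-agreement = agreement-in-(f, g) minus points that agree under (f, g) but not (f, h):
|Eq(f, g, h)| = 18 - 7 = 11
(cross-check via (f, h): 13 - 2 = 11.)

11


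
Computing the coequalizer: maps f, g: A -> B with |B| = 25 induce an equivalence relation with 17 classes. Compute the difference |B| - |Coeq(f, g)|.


The coequalizer Coeq(f, g) = B / ~ has one element per equivalence class.
|B| = 25, |Coeq(f, g)| = 17.
|B| - |Coeq(f, g)| = 25 - 17 = 8.

8


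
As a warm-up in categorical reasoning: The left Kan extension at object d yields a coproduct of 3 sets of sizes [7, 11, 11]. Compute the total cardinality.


Pointwise, the left Kan extension (Lan_F H)(d) is the colimit, indexed
by the comma category (F downarrow d), of H composed with the
projection (F downarrow d) -> C. Here that colimit is given
as a coproduct (disjoint union) of sets, so its cardinality is the
sum of the sizes of the summands.
Coproduct of sets with sizes: 7 + 11 + 11
= 29

29


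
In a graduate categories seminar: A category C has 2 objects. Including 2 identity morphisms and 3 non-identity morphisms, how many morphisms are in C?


Each object has an identity morphism, giving 2 identities.
Adding the 3 non-identity morphisms:
Total = 2 + 3 = 5

5


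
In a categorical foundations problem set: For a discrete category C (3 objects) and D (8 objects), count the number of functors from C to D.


A functor from a discrete category C to D is determined by
where each object maps. Each of the 3 objects of C can map
to any of the 8 objects of D independently.
Number of functors = 8^3 = 512

512


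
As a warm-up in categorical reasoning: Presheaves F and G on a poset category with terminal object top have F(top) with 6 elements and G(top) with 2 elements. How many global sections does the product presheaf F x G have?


Global sections of a presheaf on a poset with terminal top satisfy
Gamma(H) ~ H(top). Presheaves admit pointwise products, so
(F x G)(top) = F(top) x G(top) (Cartesian product).
|Gamma(F x G)| = |F(top)| * |G(top)| = 6 * 2 = 12.

12


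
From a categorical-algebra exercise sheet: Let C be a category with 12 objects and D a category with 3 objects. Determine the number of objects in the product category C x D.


The product category C x D has objects that are pairs (c, d).
Number of pairs = |Ob(C)| * |Ob(D)| = 12 * 3 = 36

36


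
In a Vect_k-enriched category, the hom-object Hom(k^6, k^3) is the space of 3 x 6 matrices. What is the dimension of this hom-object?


In Vect-enriched categories, Hom(k^n, k^m) is the space of m x n matrices.
dim(Hom(k^6, k^3)) = 3 * 6 = 18

18


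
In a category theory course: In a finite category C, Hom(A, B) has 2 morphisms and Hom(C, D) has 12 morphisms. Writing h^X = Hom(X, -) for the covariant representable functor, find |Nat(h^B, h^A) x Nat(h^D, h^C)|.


By the Yoneda lemma, Nat(h^B, h^A) is isomorphic to Hom(A, B),
so |Nat(h^B, h^A)| = |Hom(A, B)| and |Nat(h^D, h^C)| = |Hom(C, D)|.
|Hom(A, B)| = 2, |Hom(C, D)| = 12.
|Nat(h^B, h^A) x Nat(h^D, h^C)| = 2 * 12 = 24

24


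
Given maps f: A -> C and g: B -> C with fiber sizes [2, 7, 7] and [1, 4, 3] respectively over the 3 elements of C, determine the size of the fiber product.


The pullback A x_C B consists of pairs (a, b) with f(a) = g(b).
For each element c in C, the fiber product has |f^-1(c)| * |g^-1(c)| elements.
Summing over C: 2 * 1 + 7 * 4 + 7 * 3
= 2 + 28 + 21 = 51

51


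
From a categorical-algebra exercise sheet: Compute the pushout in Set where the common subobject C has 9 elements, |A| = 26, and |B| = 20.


The pushout A +_C B identifies the images of C in A and B.
|A +_C B| = |A| + |B| - |C| (for injections).
= 26 + 20 - 9 = 37

37


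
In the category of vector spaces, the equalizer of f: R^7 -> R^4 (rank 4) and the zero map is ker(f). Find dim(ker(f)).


The equalizer of f and the zero map is ker(f).
By the rank-nullity theorem: dim(ker(f)) = dim(domain) - rank(f).
dim(ker(f)) = 7 - 4 = 3

3


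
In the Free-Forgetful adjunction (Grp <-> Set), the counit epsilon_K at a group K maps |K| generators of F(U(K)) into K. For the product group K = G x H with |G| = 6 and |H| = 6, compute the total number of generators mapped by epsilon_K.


The counit epsilon_K: F(U(K)) -> K of the Free-Forgetful adjunction
maps |K| generators of F(U(K)) into K. For K = G x H (the product group),
|G x H| = |G| * |H|.
Total generators mapped = 6 * 6 = 36.

36


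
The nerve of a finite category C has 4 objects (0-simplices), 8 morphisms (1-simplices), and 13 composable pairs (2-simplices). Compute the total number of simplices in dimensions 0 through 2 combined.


The 2-skeleton of the nerve N(C) consists of simplices in dimensions 0, 1, 2:
  |N(C)_0| = 4 (objects)
  |N(C)_1| = 8 (morphisms)
  |N(C)_2| = 13 (composable pairs)
Total = 4 + 8 + 13 = 25

25


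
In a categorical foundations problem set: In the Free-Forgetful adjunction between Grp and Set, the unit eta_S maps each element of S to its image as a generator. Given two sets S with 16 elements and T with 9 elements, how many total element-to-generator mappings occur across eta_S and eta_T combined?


The unit eta_X: X -> U(F(X)) of the Free-Forgetful adjunction
maps each element of X to a generator of F(X). For X = S + T (disjoint
union in Set), |S + T| = |S| + |T|.
Total mappings = 16 + 9 = 25.

25


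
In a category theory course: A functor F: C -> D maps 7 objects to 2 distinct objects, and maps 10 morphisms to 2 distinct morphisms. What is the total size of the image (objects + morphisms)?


The image of F consists of distinct objects and distinct morphisms.
|Im(F)| on objects = 2
|Im(F)| on morphisms = 2
Total image cardinality = 2 + 2 = 4

4


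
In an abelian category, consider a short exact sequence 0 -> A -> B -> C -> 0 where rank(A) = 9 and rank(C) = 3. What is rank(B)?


For a short exact sequence 0 -> A -> B -> C -> 0,
rank is additive: rank(B) = rank(A) + rank(C).
rank(B) = 9 + 3 = 12

12


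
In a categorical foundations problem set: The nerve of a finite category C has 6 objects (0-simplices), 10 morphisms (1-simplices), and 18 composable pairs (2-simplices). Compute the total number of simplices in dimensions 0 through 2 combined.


The 2-skeleton of the nerve N(C) consists of simplices in dimensions 0, 1, 2:
  |N(C)_0| = 6 (objects)
  |N(C)_1| = 10 (morphisms)
  |N(C)_2| = 18 (composable pairs)
Total = 6 + 10 + 18 = 34

34


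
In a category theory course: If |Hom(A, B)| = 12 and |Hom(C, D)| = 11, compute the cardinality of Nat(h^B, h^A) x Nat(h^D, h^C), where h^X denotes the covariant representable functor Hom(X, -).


By the Yoneda lemma, Nat(h^B, h^A) is isomorphic to Hom(A, B),
so |Nat(h^B, h^A)| = |Hom(A, B)| and |Nat(h^D, h^C)| = |Hom(C, D)|.
|Hom(A, B)| = 12, |Hom(C, D)| = 11.
|Nat(h^B, h^A) x Nat(h^D, h^C)| = 12 * 11 = 132

132


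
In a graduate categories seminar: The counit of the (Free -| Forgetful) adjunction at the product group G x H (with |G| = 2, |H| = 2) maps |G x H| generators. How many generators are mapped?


The counit epsilon_K: F(U(K)) -> K of the Free-Forgetful adjunction
maps |K| generators of F(U(K)) into K. For K = G x H (the product group),
|G x H| = |G| * |H|.
Total generators mapped = 2 * 2 = 4.

4


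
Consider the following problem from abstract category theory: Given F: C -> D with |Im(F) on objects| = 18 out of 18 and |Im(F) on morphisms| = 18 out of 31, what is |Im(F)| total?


The image of F consists of distinct objects and distinct morphisms.
|Im(F)| on objects = 18
|Im(F)| on morphisms = 18
Total image cardinality = 18 + 18 = 36

36


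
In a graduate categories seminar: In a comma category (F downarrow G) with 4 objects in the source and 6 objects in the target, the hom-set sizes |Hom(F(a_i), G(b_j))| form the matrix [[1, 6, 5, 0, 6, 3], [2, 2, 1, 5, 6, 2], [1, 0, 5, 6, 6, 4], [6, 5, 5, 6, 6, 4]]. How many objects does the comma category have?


Objects of (F downarrow G) are triples (a, b, h: F(a)->G(b)).
The count equals the sum of all entries in the hom-matrix.
sum(row 0) = 21
sum(row 1) = 18
sum(row 2) = 22
sum(row 3) = 32
Grand total = 93

93


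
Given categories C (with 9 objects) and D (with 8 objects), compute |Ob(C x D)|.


The product category C x D has objects that are pairs (c, d).
Number of pairs = |Ob(C)| * |Ob(D)| = 9 * 8 = 72

72


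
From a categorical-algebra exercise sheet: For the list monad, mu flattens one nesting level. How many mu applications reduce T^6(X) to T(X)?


Each application of mu: T^2 -> T removes one layer of nesting.
Starting at depth 6 (i.e., T^6(X)), we need to reach T(X).
Number of mu applications = 6 - 1 = 5

5


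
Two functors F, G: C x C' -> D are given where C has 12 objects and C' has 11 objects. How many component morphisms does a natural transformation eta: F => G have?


A natural transformation eta: F => G assigns one component morphism per
object of the domain category.
The domain is the product category C x C', so
|Ob(C x C')| = |Ob(C)| * |Ob(C')| = 12 * 11 = 132.
Therefore eta has 132 component morphisms.

132


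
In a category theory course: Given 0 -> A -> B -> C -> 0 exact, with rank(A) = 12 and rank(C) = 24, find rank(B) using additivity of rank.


For a short exact sequence 0 -> A -> B -> C -> 0,
rank is additive: rank(B) = rank(A) + rank(C).
rank(B) = 12 + 24 = 36

36


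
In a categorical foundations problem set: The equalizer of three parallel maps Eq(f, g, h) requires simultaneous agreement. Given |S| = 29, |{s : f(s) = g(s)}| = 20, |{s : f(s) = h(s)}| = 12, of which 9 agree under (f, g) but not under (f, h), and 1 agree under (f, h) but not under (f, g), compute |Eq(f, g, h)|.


Eq(f, g, h) is the triple-agreement set: points in S where all three
maps take the same value. Using inclusion-exclusion on the pairwise data:
Pair (f, g) agrees on 20 points; pair (f, h) on 12 points.
Points agreeing under (f, g) but not (f, h) = 9; under (f, h) but not (f, g) = 1.
Triple-agreement = agreement-in-(f, g) minus points that agree under (f, g) but not (f, h):
|Eq(f, g, h)| = 20 - 9 = 11
(cross-check via (f, h): 12 - 1 = 11.)

11


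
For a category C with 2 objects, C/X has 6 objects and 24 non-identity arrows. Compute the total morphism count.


In the slice category C/X, objects are morphisms to X.
Identity morphisms: 6 (one per object of C/X).
Non-identity morphisms: 24.
Total = 6 + 24 = 30

30


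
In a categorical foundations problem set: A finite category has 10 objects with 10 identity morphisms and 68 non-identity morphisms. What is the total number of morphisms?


Each object has an identity morphism, giving 10 identities.
Adding the 68 non-identity morphisms:
Total = 10 + 68 = 78

78


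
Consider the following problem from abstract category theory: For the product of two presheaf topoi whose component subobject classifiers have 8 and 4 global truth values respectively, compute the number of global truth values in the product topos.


In a product of presheaf topoi E_1 x E_2, the subobject classifier
is Omega = Omega_1 x Omega_2 (componentwise), so
|Omega(top)| = |Omega_1(top_1)| * |Omega_2(top_2)|.
= 8 * 4 = 32.

32


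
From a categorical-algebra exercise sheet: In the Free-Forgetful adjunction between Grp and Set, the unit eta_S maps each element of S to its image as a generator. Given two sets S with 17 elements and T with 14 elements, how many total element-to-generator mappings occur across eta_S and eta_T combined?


The unit eta_X: X -> U(F(X)) of the Free-Forgetful adjunction
maps each element of X to a generator of F(X). For X = S + T (disjoint
union in Set), |S + T| = |S| + |T|.
Total mappings = 17 + 14 = 31.

31


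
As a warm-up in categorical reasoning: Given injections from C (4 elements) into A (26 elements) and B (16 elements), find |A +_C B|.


The pushout A +_C B identifies the images of C in A and B.
|A +_C B| = |A| + |B| - |C| (for injections).
= 26 + 16 - 4 = 38

38


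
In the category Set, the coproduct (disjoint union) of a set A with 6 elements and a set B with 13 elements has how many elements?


In Set, the coproduct A + B is the disjoint union.
|A + B| = |A| + |B| = 6 + 13 = 19

19


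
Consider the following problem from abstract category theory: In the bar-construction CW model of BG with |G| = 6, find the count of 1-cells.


In the bar-construction CW model of BG, the n-cells are indexed by
n-tuples [g_1|...|g_n] of non-identity elements of G (degenerate
simplices with some g_i = e do not contribute cells), so there are
(|G| - 1)^n n-cells.
For dim = 1 with |G| = 6:
cells = (6 - 1)^1 = 5^1 = 5

5


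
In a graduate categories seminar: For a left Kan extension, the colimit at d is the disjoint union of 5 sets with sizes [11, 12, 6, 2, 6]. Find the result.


Pointwise, the left Kan extension (Lan_F H)(d) is the colimit, indexed
by the comma category (F downarrow d), of H composed with the
projection (F downarrow d) -> C. Here that colimit is given
as a coproduct (disjoint union) of sets, so its cardinality is the
sum of the sizes of the summands.
Coproduct of sets with sizes: 11 + 12 + 6 + 2 + 6
= 37

37


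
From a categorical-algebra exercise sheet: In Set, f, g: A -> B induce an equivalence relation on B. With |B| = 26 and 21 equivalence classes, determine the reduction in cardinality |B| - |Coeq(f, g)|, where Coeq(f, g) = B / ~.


The coequalizer Coeq(f, g) = B / ~ has one element per equivalence class.
|B| = 26, |Coeq(f, g)| = 21.
|B| - |Coeq(f, g)| = 26 - 21 = 5.

5


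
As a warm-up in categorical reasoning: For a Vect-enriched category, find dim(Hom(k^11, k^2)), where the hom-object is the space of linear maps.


In Vect-enriched categories, Hom(k^n, k^m) is the space of m x n matrices.
dim(Hom(k^11, k^2)) = 2 * 11 = 22

22


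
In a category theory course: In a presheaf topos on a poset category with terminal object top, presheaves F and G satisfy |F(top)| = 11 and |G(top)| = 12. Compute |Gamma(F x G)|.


Global sections of a presheaf on a poset with terminal top satisfy
Gamma(H) ~ H(top). Presheaves admit pointwise products, so
(F x G)(top) = F(top) x G(top) (Cartesian product).
|Gamma(F x G)| = |F(top)| * |G(top)| = 11 * 12 = 132.

132


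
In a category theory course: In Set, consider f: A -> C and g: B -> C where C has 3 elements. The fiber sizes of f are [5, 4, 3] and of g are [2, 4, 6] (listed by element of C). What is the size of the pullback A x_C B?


The pullback A x_C B consists of pairs (a, b) with f(a) = g(b).
For each element c in C, the fiber product has |f^-1(c)| * |g^-1(c)| elements.
Summing over C: 5 * 2 + 4 * 4 + 3 * 6
= 10 + 16 + 18 = 44

44


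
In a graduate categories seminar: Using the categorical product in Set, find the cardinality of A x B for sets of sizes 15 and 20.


In Set, the product A x B is the Cartesian product.
By the universal property, |A x B| = |A| * |B|.
|A x B| = 15 * 20 = 300

300


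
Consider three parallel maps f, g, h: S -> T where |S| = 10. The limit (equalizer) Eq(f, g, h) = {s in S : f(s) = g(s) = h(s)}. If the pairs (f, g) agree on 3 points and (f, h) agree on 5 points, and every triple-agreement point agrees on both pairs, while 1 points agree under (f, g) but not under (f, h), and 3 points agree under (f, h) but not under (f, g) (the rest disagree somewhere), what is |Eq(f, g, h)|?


Eq(f, g, h) is the triple-agreement set: points in S where all three
maps take the same value. Using inclusion-exclusion on the pairwise data:
Pair (f, g) agrees on 3 points; pair (f, h) on 5 points.
Points agreeing under (f, g) but not (f, h) = 1; under (f, h) but not (f, g) = 3.
Triple-agreement = agreement-in-(f, g) minus points that agree under (f, g) but not (f, h):
|Eq(f, g, h)| = 3 - 1 = 2
(cross-check via (f, h): 5 - 3 = 2.)

2


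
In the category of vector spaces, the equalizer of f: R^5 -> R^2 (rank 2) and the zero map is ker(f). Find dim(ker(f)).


The equalizer of f and the zero map is ker(f).
By the rank-nullity theorem: dim(ker(f)) = dim(domain) - rank(f).
dim(ker(f)) = 5 - 2 = 3

3


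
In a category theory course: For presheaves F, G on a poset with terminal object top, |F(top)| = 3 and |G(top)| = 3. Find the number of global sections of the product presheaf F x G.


Global sections of a presheaf on a poset with terminal top satisfy
Gamma(H) ~ H(top). Presheaves admit pointwise products, so
(F x G)(top) = F(top) x G(top) (Cartesian product).
|Gamma(F x G)| = |F(top)| * |G(top)| = 3 * 3 = 9.

9


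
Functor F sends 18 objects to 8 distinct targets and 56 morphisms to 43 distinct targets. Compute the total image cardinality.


The image of F consists of distinct objects and distinct morphisms.
|Im(F)| on objects = 8
|Im(F)| on morphisms = 43
Total image cardinality = 8 + 43 = 51

51


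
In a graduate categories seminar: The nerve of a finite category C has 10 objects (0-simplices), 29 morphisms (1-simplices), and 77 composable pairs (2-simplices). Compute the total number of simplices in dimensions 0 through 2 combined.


The 2-skeleton of the nerve N(C) consists of simplices in dimensions 0, 1, 2:
  |N(C)_0| = 10 (objects)
  |N(C)_1| = 29 (morphisms)
  |N(C)_2| = 77 (composable pairs)
Total = 10 + 29 + 77 = 116

116


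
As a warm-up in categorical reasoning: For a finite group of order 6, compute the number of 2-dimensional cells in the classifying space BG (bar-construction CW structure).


In the bar-construction CW model of BG, the n-cells are indexed by
n-tuples [g_1|...|g_n] of non-identity elements of G (degenerate
simplices with some g_i = e do not contribute cells), so there are
(|G| - 1)^n n-cells.
For dim = 2 with |G| = 6:
cells = (6 - 1)^2 = 5^2 = 25

25


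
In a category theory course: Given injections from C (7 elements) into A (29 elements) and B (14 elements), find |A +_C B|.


The pushout A +_C B identifies the images of C in A and B.
|A +_C B| = |A| + |B| - |C| (for injections).
= 29 + 14 - 7 = 36

36


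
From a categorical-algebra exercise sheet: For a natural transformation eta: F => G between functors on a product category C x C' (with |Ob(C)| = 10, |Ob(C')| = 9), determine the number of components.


A natural transformation eta: F => G assigns one component morphism per
object of the domain category.
The domain is the product category C x C', so
|Ob(C x C')| = |Ob(C)| * |Ob(C')| = 10 * 9 = 90.
Therefore eta has 90 component morphisms.

90


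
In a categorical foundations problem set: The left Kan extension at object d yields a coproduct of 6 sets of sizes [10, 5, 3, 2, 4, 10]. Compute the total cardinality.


Pointwise, the left Kan extension (Lan_F H)(d) is the colimit, indexed
by the comma category (F downarrow d), of H composed with the
projection (F downarrow d) -> C. Here that colimit is given
as a coproduct (disjoint union) of sets, so its cardinality is the
sum of the sizes of the summands.
Coproduct of sets with sizes: 10 + 5 + 3 + 2 + 4 + 10
= 34

34


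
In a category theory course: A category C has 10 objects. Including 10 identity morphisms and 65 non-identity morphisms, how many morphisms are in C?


Each object has an identity morphism, giving 10 identities.
Adding the 65 non-identity morphisms:
Total = 10 + 65 = 75

75


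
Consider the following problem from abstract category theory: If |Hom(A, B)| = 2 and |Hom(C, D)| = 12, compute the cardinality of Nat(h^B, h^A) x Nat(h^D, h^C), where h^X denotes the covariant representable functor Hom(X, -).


By the Yoneda lemma, Nat(h^B, h^A) is isomorphic to Hom(A, B),
so |Nat(h^B, h^A)| = |Hom(A, B)| and |Nat(h^D, h^C)| = |Hom(C, D)|.
|Hom(A, B)| = 2, |Hom(C, D)| = 12.
|Nat(h^B, h^A) x Nat(h^D, h^C)| = 2 * 12 = 24

24


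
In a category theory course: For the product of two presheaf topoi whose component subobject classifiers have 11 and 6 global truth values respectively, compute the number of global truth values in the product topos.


In a product of presheaf topoi E_1 x E_2, the subobject classifier
is Omega = Omega_1 x Omega_2 (componentwise), so
|Omega(top)| = |Omega_1(top_1)| * |Omega_2(top_2)|.
= 11 * 6 = 66.

66


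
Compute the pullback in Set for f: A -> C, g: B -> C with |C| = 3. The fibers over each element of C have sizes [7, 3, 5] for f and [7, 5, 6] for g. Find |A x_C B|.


The pullback A x_C B consists of pairs (a, b) with f(a) = g(b).
For each element c in C, the fiber product has |f^-1(c)| * |g^-1(c)| elements.
Summing over C: 7 * 7 + 3 * 5 + 5 * 6
= 49 + 15 + 30 = 94

94


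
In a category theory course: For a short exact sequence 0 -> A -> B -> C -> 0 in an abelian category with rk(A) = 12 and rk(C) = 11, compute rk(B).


For a short exact sequence 0 -> A -> B -> C -> 0,
rank is additive: rank(B) = rank(A) + rank(C).
rank(B) = 12 + 11 = 23

23


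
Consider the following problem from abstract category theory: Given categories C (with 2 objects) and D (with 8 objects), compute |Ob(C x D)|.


The product category C x D has objects that are pairs (c, d).
Number of pairs = |Ob(C)| * |Ob(D)| = 2 * 8 = 16

16


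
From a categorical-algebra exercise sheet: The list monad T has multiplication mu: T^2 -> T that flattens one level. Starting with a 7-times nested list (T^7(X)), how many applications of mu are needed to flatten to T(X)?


Each application of mu: T^2 -> T removes one layer of nesting.
Starting at depth 7 (i.e., T^7(X)), we need to reach T(X).
Number of mu applications = 7 - 1 = 6

6


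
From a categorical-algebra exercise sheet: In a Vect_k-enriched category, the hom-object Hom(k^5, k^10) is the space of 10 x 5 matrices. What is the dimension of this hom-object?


In Vect-enriched categories, Hom(k^n, k^m) is the space of m x n matrices.
dim(Hom(k^5, k^10)) = 10 * 5 = 50

50


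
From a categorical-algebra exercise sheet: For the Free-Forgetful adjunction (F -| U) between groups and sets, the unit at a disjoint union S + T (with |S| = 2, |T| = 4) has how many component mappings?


The unit eta_X: X -> U(F(X)) of the Free-Forgetful adjunction
maps each element of X to a generator of F(X). For X = S + T (disjoint
union in Set), |S + T| = |S| + |T|.
Total mappings = 2 + 4 = 6.

6


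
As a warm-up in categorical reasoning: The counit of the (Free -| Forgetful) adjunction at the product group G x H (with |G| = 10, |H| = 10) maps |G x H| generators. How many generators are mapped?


The counit epsilon_K: F(U(K)) -> K of the Free-Forgetful adjunction
maps |K| generators of F(U(K)) into K. For K = G x H (the product group),
|G x H| = |G| * |H|.
Total generators mapped = 10 * 10 = 100.

100


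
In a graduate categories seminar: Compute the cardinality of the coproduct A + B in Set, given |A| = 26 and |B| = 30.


In Set, the coproduct A + B is the disjoint union.
|A + B| = |A| + |B| = 26 + 30 = 56

56


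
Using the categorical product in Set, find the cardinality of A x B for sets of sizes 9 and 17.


In Set, the product A x B is the Cartesian product.
By the universal property, |A x B| = |A| * |B|.
|A x B| = 9 * 17 = 153

153


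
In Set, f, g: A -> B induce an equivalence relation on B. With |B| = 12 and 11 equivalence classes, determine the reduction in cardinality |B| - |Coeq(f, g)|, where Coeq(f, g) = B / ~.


The coequalizer Coeq(f, g) = B / ~ has one element per equivalence class.
|B| = 12, |Coeq(f, g)| = 11.
|B| - |Coeq(f, g)| = 12 - 11 = 1.

1


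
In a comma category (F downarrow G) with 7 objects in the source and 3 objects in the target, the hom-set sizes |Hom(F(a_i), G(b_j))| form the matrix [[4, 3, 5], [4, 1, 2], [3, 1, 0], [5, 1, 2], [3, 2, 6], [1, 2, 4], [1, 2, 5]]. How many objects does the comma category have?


Objects of (F downarrow G) are triples (a, b, h: F(a)->G(b)).
The count equals the sum of all entries in the hom-matrix.
sum(row 0) = 12
sum(row 1) = 7
sum(row 2) = 4
sum(row 3) = 8
sum(row 4) = 11
sum(row 5) = 7
sum(row 6) = 8
Grand total = 57

57


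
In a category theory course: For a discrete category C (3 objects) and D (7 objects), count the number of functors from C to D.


A functor from a discrete category C to D is determined by
where each object maps. Each of the 3 objects of C can map
to any of the 7 objects of D independently.
Number of functors = 7^3 = 343

343


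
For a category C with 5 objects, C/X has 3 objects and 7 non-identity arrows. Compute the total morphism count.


In the slice category C/X, objects are morphisms to X.
Identity morphisms: 3 (one per object of C/X).
Non-identity morphisms: 7.
Total = 3 + 7 = 10

10


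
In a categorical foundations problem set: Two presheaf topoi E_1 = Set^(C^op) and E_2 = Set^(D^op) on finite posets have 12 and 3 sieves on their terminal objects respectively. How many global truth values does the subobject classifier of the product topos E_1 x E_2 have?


In a product of presheaf topoi E_1 x E_2, the subobject classifier
is Omega = Omega_1 x Omega_2 (componentwise), so
|Omega(top)| = |Omega_1(top_1)| * |Omega_2(top_2)|.
= 12 * 3 = 36.

36


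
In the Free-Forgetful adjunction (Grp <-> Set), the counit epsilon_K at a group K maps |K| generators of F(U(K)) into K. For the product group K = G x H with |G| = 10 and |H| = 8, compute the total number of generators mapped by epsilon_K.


The counit epsilon_K: F(U(K)) -> K of the Free-Forgetful adjunction
maps |K| generators of F(U(K)) into K. For K = G x H (the product group),
|G x H| = |G| * |H|.
Total generators mapped = 10 * 8 = 80.

80


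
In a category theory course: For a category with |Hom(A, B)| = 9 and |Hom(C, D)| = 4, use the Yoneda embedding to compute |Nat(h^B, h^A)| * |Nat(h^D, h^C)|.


By the Yoneda lemma, Nat(h^B, h^A) is isomorphic to Hom(A, B),
so |Nat(h^B, h^A)| = |Hom(A, B)| and |Nat(h^D, h^C)| = |Hom(C, D)|.
|Hom(A, B)| = 9, |Hom(C, D)| = 4.
|Nat(h^B, h^A) x Nat(h^D, h^C)| = 9 * 4 = 36

36


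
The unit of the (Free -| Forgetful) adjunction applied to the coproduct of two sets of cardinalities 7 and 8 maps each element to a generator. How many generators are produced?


The unit eta_X: X -> U(F(X)) of the Free-Forgetful adjunction
maps each element of X to a generator of F(X). For X = S + T (disjoint
union in Set), |S + T| = |S| + |T|.
Total mappings = 7 + 8 = 15.

15


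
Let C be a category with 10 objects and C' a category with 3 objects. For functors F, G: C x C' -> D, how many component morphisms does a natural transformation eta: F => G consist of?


A natural transformation eta: F => G assigns one component morphism per
object of the domain category.
The domain is the product category C x C', so
|Ob(C x C')| = |Ob(C)| * |Ob(C')| = 10 * 3 = 30.
Therefore eta has 30 component morphisms.

30


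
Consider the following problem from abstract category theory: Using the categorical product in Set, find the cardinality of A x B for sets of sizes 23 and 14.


In Set, the product A x B is the Cartesian product.
By the universal property, |A x B| = |A| * |B|.
|A x B| = 23 * 14 = 322

322


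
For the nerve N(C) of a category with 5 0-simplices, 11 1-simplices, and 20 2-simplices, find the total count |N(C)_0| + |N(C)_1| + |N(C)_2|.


The 2-skeleton of the nerve N(C) consists of simplices in dimensions 0, 1, 2:
  |N(C)_0| = 5 (objects)
  |N(C)_1| = 11 (morphisms)
  |N(C)_2| = 20 (composable pairs)
Total = 5 + 11 + 20 = 36

36


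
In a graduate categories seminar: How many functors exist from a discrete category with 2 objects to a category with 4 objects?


A functor from a discrete category C to D is determined by
where each object maps. Each of the 2 objects of C can map
to any of the 4 objects of D independently.
Number of functors = 4^2 = 16

16


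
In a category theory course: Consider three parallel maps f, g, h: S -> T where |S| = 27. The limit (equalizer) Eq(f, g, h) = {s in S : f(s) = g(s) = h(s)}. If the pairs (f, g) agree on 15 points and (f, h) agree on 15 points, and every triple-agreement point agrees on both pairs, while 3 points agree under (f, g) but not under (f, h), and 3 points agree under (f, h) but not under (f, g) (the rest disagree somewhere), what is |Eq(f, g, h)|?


Eq(f, g, h) is the triple-agreement set: points in S where all three
maps take the same value. Using inclusion-exclusion on the pairwise data:
Pair (f, g) agrees on 15 points; pair (f, h) on 15 points.
Points agreeing under (f, g) but not (f, h) = 3; under (f, h) but not (f, g) = 3.
Triple-agreement = agreement-in-(f, g) minus points that agree under (f, g) but not (f, h):
|Eq(f, g, h)| = 15 - 3 = 12
(cross-check via (f, h): 15 - 3 = 12.)

12


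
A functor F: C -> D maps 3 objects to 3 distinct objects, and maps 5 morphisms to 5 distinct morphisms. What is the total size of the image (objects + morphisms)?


The image of F consists of distinct objects and distinct morphisms.
|Im(F)| on objects = 3
|Im(F)| on morphisms = 5
Total image cardinality = 3 + 5 = 8

8


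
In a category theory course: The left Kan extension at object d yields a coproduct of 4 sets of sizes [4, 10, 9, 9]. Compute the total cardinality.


Pointwise, the left Kan extension (Lan_F H)(d) is the colimit, indexed
by the comma category (F downarrow d), of H composed with the
projection (F downarrow d) -> C. Here that colimit is given
as a coproduct (disjoint union) of sets, so its cardinality is the
sum of the sizes of the summands.
Coproduct of sets with sizes: 4 + 10 + 9 + 9
= 32

32


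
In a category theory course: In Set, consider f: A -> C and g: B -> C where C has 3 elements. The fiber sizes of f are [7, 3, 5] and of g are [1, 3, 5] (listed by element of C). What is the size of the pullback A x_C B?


The pullback A x_C B consists of pairs (a, b) with f(a) = g(b).
For each element c in C, the fiber product has |f^-1(c)| * |g^-1(c)| elements.
Summing over C: 7 * 1 + 3 * 3 + 5 * 5
= 7 + 9 + 25 = 41

41


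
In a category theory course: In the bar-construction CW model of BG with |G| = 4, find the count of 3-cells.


In the bar-construction CW model of BG, the n-cells are indexed by
n-tuples [g_1|...|g_n] of non-identity elements of G (degenerate
simplices with some g_i = e do not contribute cells), so there are
(|G| - 1)^n n-cells.
For dim = 3 with |G| = 4:
cells = (4 - 1)^3 = 3^3 = 27

27


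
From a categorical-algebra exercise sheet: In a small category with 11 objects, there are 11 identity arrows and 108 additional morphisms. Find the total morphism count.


Each object has an identity morphism, giving 11 identities.
Adding the 108 non-identity morphisms:
Total = 11 + 108 = 119

119


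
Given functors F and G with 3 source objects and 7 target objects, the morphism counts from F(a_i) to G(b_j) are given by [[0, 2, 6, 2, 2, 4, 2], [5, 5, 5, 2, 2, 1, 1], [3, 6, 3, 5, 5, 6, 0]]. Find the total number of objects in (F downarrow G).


Objects of (F downarrow G) are triples (a, b, h: F(a)->G(b)).
The count equals the sum of all entries in the hom-matrix.
sum(row 0) = 18
sum(row 1) = 21
sum(row 2) = 28
Grand total = 67

67


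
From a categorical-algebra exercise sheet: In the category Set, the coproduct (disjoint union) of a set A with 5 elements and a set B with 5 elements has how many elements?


In Set, the coproduct A + B is the disjoint union.
|A + B| = |A| + |B| = 5 + 5 = 10

10


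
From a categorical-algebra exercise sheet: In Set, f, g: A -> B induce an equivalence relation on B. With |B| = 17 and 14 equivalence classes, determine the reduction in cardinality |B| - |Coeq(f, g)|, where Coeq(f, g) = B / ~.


The coequalizer Coeq(f, g) = B / ~ has one element per equivalence class.
|B| = 17, |Coeq(f, g)| = 14.
|B| - |Coeq(f, g)| = 17 - 14 = 3.

3


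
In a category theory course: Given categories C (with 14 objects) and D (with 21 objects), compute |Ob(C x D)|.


The product category C x D has objects that are pairs (c, d).
Number of pairs = |Ob(C)| * |Ob(D)| = 14 * 21 = 294

294


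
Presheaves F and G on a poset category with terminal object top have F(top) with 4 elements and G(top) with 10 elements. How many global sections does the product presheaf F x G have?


Global sections of a presheaf on a poset with terminal top satisfy
Gamma(H) ~ H(top). Presheaves admit pointwise products, so
(F x G)(top) = F(top) x G(top) (Cartesian product).
|Gamma(F x G)| = |F(top)| * |G(top)| = 4 * 10 = 40.

40


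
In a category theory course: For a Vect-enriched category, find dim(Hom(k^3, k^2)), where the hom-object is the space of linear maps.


In Vect-enriched categories, Hom(k^n, k^m) is the space of m x n matrices.
dim(Hom(k^3, k^2)) = 2 * 3 = 6

6


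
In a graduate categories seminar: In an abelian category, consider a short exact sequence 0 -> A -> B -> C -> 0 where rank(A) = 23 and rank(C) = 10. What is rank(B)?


For a short exact sequence 0 -> A -> B -> C -> 0,
rank is additive: rank(B) = rank(A) + rank(C).
rank(B) = 23 + 10 = 33

33


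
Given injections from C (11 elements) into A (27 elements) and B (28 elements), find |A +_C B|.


The pushout A +_C B identifies the images of C in A and B.
|A +_C B| = |A| + |B| - |C| (for injections).
= 27 + 28 - 11 = 44

44


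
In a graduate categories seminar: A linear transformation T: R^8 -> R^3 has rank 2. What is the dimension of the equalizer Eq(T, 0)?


The equalizer of f and the zero map is ker(f).
By the rank-nullity theorem: dim(ker(f)) = dim(domain) - rank(f).
dim(ker(f)) = 8 - 2 = 6

6


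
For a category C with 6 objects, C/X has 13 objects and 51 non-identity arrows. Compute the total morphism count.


In the slice category C/X, objects are morphisms to X.
Identity morphisms: 13 (one per object of C/X).
Non-identity morphisms: 51.
Total = 13 + 51 = 64

64


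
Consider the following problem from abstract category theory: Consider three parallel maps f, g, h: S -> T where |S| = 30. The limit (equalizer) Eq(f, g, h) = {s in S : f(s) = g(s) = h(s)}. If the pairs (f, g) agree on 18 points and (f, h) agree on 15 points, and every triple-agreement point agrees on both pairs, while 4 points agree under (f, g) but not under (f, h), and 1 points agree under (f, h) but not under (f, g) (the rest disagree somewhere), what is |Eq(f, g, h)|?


Eq(f, g, h) is the triple-agreement set: points in S where all three
maps take the same value. Using inclusion-exclusion on the pairwise data:
Pair (f, g) agrees on 18 points; pair (f, h) on 15 points.
Points agreeing under (f, g) but not (f, h) = 4; under (f, h) but not (f, g) = 1.
Triple-agreement = agreement-in-(f, g) minus points that agree under (f, g) but not (f, h):
|Eq(f, g, h)| = 18 - 4 = 14
(cross-check via (f, h): 15 - 1 = 14.)

14


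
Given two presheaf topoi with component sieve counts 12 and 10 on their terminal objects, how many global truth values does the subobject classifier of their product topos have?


In a product of presheaf topoi E_1 x E_2, the subobject classifier
is Omega = Omega_1 x Omega_2 (componentwise), so
|Omega(top)| = |Omega_1(top_1)| * |Omega_2(top_2)|.
= 12 * 10 = 120.

120


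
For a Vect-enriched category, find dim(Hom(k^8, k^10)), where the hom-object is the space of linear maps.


In Vect-enriched categories, Hom(k^n, k^m) is the space of m x n matrices.
dim(Hom(k^8, k^10)) = 10 * 8 = 80

80


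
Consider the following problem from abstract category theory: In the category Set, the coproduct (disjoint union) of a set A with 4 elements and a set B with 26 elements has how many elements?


In Set, the coproduct A + B is the disjoint union.
|A + B| = |A| + |B| = 4 + 26 = 30

30


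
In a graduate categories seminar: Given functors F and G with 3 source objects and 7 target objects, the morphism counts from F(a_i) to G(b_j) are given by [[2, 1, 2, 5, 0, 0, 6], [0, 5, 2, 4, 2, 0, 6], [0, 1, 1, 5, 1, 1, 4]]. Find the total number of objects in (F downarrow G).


Objects of (F downarrow G) are triples (a, b, h: F(a)->G(b)).
The count equals the sum of all entries in the hom-matrix.
sum(row 0) = 16
sum(row 1) = 19
sum(row 2) = 13
Grand total = 48

48


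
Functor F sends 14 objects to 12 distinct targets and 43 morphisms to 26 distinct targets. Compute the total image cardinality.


The image of F consists of distinct objects and distinct morphisms.
|Im(F)| on objects = 12
|Im(F)| on morphisms = 26
Total image cardinality = 12 + 26 = 38

38


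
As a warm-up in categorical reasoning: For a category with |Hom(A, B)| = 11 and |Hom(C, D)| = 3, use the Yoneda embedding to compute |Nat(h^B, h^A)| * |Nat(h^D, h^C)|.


By the Yoneda lemma, Nat(h^B, h^A) is isomorphic to Hom(A, B),
so |Nat(h^B, h^A)| = |Hom(A, B)| and |Nat(h^D, h^C)| = |Hom(C, D)|.
|Hom(A, B)| = 11, |Hom(C, D)| = 3.
|Nat(h^B, h^A) x Nat(h^D, h^C)| = 11 * 3 = 33

33
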